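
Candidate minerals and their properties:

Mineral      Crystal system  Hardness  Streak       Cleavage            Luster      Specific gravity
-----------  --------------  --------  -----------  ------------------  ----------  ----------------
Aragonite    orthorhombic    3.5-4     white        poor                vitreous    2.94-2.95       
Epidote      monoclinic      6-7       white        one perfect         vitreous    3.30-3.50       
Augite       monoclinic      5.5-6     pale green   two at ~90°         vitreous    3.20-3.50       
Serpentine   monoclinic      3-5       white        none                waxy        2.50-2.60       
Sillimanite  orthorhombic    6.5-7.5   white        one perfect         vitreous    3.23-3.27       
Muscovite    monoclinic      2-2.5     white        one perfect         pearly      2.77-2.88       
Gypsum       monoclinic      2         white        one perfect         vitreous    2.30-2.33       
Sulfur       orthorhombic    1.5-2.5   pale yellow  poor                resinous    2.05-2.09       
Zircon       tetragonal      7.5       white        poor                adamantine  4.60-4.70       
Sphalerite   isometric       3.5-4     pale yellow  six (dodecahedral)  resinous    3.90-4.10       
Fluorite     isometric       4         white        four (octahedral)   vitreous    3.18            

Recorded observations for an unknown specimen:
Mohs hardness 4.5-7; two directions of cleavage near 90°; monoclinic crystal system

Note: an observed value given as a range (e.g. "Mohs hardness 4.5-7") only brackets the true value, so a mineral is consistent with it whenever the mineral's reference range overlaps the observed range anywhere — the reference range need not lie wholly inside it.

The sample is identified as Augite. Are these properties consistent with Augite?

Yes

Mohs hardness 4.5-7 — is consistent with Augite (hardness 5.5-6).
Two directions of cleavage near 90° — is consistent with Augite (cleavage two at ~90°).
Monoclinic crystal system — is consistent with Augite (monoclinic system).
Nothing contradicts Augite.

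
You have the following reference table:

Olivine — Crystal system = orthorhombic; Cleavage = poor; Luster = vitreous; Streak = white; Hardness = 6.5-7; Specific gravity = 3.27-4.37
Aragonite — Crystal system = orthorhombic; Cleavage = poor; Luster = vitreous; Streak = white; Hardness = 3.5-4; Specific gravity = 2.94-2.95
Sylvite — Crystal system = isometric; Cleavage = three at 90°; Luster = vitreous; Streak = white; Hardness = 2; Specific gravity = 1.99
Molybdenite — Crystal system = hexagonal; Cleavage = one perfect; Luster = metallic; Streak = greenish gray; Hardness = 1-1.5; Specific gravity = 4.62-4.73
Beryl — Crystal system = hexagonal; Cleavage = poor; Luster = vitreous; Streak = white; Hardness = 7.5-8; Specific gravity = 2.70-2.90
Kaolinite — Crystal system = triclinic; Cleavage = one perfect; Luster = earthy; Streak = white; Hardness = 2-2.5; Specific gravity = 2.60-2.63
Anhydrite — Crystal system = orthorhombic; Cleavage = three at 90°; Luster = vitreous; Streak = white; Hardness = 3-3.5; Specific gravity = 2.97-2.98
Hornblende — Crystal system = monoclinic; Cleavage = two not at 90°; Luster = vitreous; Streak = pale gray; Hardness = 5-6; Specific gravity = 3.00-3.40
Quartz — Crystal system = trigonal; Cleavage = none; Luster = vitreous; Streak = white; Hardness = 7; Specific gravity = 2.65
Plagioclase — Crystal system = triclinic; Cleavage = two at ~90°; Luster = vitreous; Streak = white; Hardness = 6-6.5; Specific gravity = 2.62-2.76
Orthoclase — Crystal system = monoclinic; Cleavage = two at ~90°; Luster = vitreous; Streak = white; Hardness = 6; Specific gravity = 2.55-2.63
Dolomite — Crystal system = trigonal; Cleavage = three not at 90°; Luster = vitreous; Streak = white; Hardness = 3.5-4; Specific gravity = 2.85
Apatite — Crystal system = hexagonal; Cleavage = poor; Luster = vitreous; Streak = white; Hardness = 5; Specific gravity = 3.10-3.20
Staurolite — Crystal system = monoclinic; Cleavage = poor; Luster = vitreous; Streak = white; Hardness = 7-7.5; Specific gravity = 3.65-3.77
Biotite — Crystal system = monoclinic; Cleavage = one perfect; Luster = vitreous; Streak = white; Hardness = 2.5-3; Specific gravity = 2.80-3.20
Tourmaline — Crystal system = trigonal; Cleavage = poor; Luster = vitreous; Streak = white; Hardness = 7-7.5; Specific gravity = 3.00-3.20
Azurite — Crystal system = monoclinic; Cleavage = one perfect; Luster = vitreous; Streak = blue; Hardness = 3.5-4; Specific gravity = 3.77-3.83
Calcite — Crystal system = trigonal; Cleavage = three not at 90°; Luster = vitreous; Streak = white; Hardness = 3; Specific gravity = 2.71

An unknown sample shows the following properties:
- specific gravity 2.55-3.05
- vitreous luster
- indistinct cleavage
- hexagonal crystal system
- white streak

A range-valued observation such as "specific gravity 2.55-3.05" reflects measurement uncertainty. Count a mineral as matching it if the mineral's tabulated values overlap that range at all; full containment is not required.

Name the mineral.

Specific gravity 2.55-3.05 eliminates Olivine, Sylvite, Molybdenite, Apatite, Staurolite, Azurite.
Vitreous luster rules out Kaolinite.
Indistinct cleavage — narrows the field to Aragonite, Beryl, Tourmaline.
Hexagonal crystal system — leaves Beryl.
White streak — consistent with all remaining minerals.
Only Beryl satisfies all observations.

Beryl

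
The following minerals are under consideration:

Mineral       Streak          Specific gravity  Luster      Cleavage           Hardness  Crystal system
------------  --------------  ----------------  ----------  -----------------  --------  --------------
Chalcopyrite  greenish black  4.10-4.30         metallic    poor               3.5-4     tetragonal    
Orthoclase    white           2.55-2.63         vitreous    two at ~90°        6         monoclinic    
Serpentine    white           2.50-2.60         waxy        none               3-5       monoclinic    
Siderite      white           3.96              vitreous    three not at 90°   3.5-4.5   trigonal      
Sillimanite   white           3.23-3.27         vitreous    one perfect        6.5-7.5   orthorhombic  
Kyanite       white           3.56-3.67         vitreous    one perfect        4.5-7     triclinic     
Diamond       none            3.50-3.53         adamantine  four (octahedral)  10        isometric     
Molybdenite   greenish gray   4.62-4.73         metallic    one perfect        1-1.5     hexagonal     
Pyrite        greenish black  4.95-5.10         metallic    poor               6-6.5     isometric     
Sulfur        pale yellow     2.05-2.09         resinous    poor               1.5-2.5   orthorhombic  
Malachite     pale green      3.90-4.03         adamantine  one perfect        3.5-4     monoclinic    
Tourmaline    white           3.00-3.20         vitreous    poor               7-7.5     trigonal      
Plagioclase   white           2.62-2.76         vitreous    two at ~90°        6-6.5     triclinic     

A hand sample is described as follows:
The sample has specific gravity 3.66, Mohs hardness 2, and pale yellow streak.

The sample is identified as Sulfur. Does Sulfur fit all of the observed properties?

No

Specific gravity 3.66 — Sulfur has SG 2.05-2.09; inconsistent.
Mohs hardness 2 — consistent with Sulfur (hardness 1.5-2.5).
Pale yellow streak — consistent with Sulfur (pale yellow streak).
Specific gravity alone is enough to reject Sulfur.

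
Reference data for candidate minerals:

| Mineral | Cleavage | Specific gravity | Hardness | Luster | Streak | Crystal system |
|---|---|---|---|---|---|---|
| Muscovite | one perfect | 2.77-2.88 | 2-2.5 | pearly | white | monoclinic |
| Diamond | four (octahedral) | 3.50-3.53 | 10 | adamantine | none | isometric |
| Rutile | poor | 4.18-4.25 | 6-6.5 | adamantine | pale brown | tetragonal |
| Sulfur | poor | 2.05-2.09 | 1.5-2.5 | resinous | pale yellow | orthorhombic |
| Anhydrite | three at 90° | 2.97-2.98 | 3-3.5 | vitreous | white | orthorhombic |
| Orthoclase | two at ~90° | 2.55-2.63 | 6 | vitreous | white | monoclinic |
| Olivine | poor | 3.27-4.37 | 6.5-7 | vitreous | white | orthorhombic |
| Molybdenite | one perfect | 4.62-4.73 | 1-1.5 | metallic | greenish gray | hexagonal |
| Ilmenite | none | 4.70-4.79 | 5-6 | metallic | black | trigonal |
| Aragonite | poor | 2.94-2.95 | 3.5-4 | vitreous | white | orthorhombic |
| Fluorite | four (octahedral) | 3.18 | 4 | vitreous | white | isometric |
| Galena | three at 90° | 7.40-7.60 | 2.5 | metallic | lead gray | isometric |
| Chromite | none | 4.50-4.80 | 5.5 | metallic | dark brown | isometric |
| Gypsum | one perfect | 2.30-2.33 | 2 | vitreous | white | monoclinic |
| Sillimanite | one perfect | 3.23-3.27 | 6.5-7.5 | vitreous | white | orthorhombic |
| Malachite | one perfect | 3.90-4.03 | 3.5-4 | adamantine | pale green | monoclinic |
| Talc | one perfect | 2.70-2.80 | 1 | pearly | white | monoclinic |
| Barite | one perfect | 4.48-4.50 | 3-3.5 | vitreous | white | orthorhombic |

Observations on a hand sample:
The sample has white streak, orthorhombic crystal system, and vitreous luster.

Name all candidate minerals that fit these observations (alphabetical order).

White streak: narrows the field to Muscovite, Anhydrite, Orthoclase, Olivine, Aragonite, Fluorite, Gypsum, Sillimanite, Talc, Barite.
Orthorhombic crystal system rules out Muscovite, Orthoclase, Fluorite, Gypsum, Talc.
Vitreous luster: no further eliminations.
Consistent with every observation: Anhydrite, Aragonite, Barite, Olivine, Sillimanite.

Anhydrite, Aragonite, Barite, Olivine, Sillimanite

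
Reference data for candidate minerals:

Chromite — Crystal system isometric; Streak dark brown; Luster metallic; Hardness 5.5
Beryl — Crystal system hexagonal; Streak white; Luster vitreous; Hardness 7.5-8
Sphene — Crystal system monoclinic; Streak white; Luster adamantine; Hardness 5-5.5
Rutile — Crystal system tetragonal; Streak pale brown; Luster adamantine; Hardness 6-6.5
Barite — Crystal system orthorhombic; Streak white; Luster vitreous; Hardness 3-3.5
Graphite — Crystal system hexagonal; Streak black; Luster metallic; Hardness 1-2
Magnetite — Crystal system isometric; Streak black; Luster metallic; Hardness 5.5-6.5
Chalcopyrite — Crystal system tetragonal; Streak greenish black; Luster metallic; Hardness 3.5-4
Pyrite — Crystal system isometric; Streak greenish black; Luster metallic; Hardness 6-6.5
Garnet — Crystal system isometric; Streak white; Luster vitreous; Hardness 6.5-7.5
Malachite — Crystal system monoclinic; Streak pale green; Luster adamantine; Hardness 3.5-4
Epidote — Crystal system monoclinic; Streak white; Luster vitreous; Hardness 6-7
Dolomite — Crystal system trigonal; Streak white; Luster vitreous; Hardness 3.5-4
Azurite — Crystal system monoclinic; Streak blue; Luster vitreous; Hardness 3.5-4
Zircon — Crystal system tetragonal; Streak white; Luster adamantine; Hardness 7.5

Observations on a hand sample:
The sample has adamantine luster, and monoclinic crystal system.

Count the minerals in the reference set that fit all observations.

2

Adamantine luster: leaves Sphene, Rutile, Malachite, Zircon.
Monoclinic crystal system eliminates Rutile, Zircon.
Remaining candidates: Malachite, Sphene.
That is 2 minerals.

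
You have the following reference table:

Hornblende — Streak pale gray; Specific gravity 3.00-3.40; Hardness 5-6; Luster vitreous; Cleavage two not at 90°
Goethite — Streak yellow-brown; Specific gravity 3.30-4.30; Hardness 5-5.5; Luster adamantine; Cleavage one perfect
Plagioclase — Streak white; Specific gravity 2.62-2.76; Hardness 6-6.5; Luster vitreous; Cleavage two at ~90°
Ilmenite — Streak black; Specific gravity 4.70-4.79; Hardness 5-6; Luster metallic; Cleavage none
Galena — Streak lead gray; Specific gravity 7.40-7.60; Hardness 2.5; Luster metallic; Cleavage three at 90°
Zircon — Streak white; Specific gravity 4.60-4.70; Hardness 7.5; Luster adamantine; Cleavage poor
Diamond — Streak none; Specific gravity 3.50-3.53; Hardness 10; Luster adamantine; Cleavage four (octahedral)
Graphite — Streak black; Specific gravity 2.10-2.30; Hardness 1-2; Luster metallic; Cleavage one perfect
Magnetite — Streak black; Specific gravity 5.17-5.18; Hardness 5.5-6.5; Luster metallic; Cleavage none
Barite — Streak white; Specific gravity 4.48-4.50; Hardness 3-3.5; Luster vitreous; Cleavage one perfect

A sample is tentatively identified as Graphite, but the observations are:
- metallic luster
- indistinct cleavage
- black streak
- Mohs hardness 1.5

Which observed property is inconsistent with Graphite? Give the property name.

cleavage

Metallic luster: Graphite has metallic luster — matches.
Indistinct cleavage: Graphite has cleavage one perfect — inconsistent.
Black streak: Graphite has black streak — matches.
Mohs hardness 1.5: Graphite has hardness 1-2 — matches.
Everything matches except the cleavage.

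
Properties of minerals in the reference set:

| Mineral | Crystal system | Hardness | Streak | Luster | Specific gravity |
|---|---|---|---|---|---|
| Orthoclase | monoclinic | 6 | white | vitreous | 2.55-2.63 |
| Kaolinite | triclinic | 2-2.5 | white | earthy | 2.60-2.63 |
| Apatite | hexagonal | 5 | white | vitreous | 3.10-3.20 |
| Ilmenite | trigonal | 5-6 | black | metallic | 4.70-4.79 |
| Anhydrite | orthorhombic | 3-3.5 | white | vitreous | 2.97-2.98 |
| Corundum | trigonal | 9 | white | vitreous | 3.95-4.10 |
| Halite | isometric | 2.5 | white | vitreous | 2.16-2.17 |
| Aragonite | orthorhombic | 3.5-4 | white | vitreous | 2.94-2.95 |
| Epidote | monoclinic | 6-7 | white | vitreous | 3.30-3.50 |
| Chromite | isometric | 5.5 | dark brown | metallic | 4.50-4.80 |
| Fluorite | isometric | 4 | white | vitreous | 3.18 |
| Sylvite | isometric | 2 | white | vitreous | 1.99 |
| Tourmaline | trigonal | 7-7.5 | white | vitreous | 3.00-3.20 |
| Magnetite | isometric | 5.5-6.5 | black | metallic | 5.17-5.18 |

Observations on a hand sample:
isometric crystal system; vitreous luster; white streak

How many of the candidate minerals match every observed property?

3

Isometric crystal system — narrows the field to Halite, Chromite, Fluorite, Sylvite, Magnetite.
Vitreous luster is inconsistent with Chromite, Magnetite.
White streak — consistent with all remaining minerals.
Consistent with every observation: Fluorite, Halite, Sylvite.
That is 3 minerals.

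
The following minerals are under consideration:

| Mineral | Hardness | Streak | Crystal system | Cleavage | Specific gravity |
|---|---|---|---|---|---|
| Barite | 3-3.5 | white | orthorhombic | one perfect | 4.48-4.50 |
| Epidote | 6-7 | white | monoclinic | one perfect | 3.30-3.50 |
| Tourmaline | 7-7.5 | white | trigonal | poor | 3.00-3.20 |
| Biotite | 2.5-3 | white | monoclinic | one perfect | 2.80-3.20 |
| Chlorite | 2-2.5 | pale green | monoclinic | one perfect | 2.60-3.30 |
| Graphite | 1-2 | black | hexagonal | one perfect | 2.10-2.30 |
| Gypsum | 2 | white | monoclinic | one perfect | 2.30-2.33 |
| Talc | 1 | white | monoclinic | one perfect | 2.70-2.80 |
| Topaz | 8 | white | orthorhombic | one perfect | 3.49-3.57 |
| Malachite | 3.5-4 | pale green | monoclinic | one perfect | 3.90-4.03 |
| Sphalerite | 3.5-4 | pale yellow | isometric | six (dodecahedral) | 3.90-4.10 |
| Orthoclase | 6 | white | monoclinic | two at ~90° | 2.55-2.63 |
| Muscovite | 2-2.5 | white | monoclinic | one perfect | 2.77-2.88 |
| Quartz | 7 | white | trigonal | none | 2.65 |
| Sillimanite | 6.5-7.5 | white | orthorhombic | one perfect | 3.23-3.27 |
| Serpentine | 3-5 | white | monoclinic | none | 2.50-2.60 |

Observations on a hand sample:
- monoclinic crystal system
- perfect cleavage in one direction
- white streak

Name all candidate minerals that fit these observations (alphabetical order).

Biotite, Epidote, Gypsum, Muscovite, Talc

Monoclinic crystal system: Epidote, Biotite, Chlorite, Gypsum, Talc, Malachite, Orthoclase, Muscovite, Serpentine remain.
Perfect cleavage in one direction excludes Orthoclase, Serpentine.
White streak excludes Chlorite, Malachite.
The minerals that satisfy all observations are Biotite, Epidote, Gypsum, Muscovite, Talc.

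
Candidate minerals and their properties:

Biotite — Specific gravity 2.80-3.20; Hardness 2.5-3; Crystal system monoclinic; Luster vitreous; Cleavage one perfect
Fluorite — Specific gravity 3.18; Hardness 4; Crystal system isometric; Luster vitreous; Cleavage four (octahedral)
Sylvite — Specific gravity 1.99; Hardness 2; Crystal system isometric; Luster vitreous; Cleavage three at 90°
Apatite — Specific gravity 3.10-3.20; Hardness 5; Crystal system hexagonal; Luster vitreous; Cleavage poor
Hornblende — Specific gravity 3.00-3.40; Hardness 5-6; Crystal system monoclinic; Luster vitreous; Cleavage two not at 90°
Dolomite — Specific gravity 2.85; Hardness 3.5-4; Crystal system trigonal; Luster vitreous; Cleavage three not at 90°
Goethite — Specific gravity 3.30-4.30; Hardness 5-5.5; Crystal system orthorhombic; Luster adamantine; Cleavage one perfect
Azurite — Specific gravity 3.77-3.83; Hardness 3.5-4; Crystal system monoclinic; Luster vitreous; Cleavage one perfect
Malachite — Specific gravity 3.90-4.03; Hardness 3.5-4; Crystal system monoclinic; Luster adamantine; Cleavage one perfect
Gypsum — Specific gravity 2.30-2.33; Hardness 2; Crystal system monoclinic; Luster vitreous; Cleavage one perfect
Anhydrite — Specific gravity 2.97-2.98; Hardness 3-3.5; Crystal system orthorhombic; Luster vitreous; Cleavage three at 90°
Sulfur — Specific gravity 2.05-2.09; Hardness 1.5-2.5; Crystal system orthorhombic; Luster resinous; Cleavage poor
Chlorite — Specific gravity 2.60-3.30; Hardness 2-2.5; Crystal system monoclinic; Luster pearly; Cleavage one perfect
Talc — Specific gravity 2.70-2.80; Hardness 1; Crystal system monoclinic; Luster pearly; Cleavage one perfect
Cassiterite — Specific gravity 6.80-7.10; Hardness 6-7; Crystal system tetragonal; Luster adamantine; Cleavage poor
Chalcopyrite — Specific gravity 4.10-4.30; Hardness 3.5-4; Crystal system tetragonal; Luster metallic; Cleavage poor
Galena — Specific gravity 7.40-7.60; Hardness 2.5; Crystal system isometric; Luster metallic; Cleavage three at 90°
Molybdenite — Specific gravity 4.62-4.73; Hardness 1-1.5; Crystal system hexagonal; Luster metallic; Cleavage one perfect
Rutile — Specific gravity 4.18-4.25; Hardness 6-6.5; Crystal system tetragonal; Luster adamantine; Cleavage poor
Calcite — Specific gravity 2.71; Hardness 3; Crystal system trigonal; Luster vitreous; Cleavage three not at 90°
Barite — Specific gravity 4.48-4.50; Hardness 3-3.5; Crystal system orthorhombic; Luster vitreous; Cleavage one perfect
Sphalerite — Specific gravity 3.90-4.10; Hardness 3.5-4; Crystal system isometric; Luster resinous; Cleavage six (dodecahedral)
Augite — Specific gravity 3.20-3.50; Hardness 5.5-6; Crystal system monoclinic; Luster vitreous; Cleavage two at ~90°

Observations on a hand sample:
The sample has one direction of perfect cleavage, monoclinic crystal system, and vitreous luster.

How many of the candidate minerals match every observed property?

3

One direction of perfect cleavage: Biotite, Goethite, Azurite, Malachite, Gypsum, Chlorite, Talc, Molybdenite, Barite remain.
Monoclinic crystal system is inconsistent with Goethite, Molybdenite, Barite.
Vitreous luster eliminates Malachite, Chlorite, Talc.
The minerals that satisfy all observations are Azurite, Biotite, Gypsum.
That is 3 minerals.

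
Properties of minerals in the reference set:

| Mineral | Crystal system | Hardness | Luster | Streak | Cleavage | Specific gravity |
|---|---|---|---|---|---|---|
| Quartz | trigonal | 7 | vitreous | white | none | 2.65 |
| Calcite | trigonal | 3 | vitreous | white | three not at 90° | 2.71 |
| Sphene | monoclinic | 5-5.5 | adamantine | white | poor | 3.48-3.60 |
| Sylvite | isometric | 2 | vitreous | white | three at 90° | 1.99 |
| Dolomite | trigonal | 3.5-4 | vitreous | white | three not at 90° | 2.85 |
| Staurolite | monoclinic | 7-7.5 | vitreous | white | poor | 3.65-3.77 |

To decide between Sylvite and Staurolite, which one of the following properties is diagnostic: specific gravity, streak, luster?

specific gravity

Specific gravity: Sylvite 1.99, Staurolite 3.65-3.77 — distinct.
Streak: both white — identical.
Luster: both vitreous — identical.
Specific gravity is the diagnostic property here.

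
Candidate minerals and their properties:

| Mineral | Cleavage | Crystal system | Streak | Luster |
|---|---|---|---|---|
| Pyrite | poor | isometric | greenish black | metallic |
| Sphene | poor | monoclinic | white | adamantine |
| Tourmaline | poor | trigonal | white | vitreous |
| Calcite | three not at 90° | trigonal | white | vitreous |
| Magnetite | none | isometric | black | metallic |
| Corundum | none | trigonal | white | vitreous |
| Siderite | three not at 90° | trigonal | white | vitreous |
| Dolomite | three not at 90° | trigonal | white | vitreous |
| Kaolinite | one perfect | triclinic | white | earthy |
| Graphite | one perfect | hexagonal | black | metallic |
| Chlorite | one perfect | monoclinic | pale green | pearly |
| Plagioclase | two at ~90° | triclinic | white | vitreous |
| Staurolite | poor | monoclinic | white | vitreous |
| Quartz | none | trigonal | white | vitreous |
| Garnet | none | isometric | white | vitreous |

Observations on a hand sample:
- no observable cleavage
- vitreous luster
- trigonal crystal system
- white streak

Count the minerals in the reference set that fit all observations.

No observable cleavage: only Magnetite, Corundum, Quartz, Garnet remain.
Vitreous luster rules out Magnetite.
Trigonal crystal system is inconsistent with Garnet.
White streak: all remaining candidates fit.
The minerals that satisfy all observations are Corundum, Quartz.
That is 2 minerals.

2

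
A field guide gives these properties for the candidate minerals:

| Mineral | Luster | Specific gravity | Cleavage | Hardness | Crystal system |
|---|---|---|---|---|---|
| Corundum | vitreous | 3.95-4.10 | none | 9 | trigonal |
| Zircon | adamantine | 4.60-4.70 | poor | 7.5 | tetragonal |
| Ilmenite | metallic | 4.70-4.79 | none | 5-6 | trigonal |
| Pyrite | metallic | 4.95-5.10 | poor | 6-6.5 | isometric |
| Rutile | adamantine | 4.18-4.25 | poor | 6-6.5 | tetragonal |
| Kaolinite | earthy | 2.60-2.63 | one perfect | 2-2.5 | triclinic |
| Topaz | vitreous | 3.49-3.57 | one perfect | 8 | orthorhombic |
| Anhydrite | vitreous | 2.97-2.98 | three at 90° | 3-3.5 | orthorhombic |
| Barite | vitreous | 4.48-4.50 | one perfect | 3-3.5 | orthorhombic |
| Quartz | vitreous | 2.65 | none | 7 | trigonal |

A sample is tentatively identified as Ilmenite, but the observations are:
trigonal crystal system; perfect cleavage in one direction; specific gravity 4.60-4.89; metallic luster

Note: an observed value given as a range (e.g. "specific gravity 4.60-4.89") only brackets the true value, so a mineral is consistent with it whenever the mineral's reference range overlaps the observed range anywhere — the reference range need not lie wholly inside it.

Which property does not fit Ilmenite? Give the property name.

cleavage

Trigonal crystal system: Ilmenite has trigonal system — matches.
Perfect cleavage in one direction: Ilmenite has cleavage none — inconsistent.
Specific gravity 4.60-4.89: Ilmenite has SG 4.70-4.79 — matches.
Metallic luster: Ilmenite has metallic luster — matches.
Only the cleavage is inconsistent.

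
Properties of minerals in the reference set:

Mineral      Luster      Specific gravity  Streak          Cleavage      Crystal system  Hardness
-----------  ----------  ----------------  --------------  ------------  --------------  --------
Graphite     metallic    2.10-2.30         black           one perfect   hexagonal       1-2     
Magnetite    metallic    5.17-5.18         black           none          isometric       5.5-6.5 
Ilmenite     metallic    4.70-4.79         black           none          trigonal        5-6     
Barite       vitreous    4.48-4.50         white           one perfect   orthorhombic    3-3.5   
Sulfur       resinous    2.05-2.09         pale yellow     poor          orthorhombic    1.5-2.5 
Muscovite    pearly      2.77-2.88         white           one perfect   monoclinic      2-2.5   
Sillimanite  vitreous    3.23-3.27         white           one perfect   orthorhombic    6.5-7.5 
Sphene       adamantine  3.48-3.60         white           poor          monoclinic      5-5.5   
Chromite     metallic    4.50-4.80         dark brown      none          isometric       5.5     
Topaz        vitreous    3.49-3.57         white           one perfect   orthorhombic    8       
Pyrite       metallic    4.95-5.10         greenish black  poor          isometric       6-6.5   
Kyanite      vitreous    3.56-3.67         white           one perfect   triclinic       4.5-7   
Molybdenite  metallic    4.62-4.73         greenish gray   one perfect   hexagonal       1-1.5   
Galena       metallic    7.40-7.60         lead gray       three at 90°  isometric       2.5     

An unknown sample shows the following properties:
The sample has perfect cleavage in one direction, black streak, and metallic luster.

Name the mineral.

Perfect cleavage in one direction — Graphite, Barite, Muscovite, Sillimanite, Topaz, Kyanite, Molybdenite remain.
Black streak — only Graphite remains.
Metallic luster — every remaining candidate is consistent.
Only Graphite satisfies all observations.

Graphite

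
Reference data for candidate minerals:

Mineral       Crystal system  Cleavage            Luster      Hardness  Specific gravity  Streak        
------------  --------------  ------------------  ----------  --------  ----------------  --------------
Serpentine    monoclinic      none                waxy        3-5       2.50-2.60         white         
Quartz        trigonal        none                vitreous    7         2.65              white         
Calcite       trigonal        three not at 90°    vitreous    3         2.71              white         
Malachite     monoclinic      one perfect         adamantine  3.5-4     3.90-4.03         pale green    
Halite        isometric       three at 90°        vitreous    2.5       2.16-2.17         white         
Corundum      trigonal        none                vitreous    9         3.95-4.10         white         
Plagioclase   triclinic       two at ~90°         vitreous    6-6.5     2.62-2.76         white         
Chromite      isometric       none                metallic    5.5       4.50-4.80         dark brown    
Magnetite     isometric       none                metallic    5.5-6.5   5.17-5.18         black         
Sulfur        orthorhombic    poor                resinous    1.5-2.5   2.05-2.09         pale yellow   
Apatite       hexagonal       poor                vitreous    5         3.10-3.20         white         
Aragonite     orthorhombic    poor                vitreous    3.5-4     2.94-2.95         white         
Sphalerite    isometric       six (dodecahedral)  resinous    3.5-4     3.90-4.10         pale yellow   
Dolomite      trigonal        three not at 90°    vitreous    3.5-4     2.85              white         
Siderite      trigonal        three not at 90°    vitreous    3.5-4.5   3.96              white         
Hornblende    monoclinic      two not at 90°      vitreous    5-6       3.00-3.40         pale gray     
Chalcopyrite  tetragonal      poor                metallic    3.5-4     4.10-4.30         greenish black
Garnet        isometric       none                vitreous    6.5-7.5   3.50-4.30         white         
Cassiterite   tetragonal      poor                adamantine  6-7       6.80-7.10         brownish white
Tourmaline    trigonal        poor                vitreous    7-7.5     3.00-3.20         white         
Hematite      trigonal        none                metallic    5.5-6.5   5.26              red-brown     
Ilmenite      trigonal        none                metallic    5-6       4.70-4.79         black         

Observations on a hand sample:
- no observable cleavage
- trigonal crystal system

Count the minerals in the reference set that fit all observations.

No observable cleavage — narrows the field to Serpentine, Quartz, Corundum, Chromite, Magnetite, Garnet, Hematite, Ilmenite.
Trigonal crystal system rules out Serpentine, Chromite, Magnetite, Garnet.
Remaining candidates: Corundum, Hematite, Ilmenite, Quartz.
That is 4 minerals.

4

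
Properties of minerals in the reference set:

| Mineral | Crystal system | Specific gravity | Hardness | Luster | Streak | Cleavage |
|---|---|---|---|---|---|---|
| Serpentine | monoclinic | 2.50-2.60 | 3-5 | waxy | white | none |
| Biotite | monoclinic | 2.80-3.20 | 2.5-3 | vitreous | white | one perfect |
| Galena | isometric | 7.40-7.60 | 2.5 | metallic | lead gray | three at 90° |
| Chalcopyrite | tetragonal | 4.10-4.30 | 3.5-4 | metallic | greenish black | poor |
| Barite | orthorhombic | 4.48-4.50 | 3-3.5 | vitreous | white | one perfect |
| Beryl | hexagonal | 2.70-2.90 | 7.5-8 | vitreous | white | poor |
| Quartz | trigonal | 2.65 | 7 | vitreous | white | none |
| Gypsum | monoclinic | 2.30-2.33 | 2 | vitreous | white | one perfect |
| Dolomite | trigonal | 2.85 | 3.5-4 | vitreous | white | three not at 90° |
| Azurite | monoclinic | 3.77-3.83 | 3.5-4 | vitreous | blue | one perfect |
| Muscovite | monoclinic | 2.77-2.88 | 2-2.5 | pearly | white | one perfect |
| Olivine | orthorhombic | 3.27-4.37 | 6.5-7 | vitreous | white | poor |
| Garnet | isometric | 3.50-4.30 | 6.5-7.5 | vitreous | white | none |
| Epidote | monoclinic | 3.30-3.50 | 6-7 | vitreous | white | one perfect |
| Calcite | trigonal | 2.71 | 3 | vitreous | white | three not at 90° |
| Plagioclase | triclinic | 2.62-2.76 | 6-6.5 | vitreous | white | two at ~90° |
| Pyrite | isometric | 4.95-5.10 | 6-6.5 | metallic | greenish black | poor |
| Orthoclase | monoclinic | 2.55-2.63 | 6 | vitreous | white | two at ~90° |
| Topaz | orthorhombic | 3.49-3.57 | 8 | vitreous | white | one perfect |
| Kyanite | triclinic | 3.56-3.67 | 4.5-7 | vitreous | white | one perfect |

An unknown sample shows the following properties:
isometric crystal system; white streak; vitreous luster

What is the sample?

Isometric crystal system: Galena, Garnet, Pyrite remain.
White streak: only Garnet remains.
Vitreous luster: no further eliminations.
The only mineral consistent with every observation is Garnet.

Garnet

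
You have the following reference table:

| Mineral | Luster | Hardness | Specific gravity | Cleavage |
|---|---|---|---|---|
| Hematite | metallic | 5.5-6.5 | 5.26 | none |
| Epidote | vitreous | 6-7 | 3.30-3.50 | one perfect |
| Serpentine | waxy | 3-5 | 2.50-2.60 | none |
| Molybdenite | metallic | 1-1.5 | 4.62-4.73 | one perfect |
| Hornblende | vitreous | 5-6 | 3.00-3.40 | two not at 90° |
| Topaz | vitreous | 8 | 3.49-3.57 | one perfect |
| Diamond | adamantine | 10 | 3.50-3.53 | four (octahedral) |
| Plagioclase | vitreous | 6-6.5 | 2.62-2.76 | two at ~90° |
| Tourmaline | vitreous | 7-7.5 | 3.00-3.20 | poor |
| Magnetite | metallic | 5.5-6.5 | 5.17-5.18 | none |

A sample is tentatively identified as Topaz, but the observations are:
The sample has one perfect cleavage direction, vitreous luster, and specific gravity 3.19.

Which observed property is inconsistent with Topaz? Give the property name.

One perfect cleavage direction: Topaz has cleavage one perfect — consistent.
Vitreous luster: Topaz has vitreous luster — consistent.
Specific gravity 3.19: Topaz has SG 3.49-3.57 — outside the reference range.
Only the specific gravity is inconsistent.

specific gravity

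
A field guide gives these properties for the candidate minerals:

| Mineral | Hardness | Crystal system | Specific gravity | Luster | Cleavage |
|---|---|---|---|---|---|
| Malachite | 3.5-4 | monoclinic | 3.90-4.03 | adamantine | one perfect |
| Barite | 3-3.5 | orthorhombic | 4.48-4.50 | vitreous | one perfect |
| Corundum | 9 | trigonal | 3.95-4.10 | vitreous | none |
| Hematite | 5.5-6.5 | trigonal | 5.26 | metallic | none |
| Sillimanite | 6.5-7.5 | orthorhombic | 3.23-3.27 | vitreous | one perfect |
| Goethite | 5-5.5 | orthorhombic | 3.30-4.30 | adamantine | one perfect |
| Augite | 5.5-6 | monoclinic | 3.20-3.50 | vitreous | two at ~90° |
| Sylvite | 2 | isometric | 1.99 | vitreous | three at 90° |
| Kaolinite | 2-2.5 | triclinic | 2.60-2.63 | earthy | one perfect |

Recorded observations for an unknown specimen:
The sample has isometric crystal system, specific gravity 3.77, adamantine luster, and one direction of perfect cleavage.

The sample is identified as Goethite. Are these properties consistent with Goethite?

Isometric crystal system — Goethite has orthorhombic system; which does not match.
Specific gravity 3.77 — matches Goethite (SG 3.30-4.30).
Adamantine luster — matches Goethite (adamantine luster).
One direction of perfect cleavage — matches Goethite (cleavage one perfect).
Goethite is excluded by the crystal system.

Inconsistent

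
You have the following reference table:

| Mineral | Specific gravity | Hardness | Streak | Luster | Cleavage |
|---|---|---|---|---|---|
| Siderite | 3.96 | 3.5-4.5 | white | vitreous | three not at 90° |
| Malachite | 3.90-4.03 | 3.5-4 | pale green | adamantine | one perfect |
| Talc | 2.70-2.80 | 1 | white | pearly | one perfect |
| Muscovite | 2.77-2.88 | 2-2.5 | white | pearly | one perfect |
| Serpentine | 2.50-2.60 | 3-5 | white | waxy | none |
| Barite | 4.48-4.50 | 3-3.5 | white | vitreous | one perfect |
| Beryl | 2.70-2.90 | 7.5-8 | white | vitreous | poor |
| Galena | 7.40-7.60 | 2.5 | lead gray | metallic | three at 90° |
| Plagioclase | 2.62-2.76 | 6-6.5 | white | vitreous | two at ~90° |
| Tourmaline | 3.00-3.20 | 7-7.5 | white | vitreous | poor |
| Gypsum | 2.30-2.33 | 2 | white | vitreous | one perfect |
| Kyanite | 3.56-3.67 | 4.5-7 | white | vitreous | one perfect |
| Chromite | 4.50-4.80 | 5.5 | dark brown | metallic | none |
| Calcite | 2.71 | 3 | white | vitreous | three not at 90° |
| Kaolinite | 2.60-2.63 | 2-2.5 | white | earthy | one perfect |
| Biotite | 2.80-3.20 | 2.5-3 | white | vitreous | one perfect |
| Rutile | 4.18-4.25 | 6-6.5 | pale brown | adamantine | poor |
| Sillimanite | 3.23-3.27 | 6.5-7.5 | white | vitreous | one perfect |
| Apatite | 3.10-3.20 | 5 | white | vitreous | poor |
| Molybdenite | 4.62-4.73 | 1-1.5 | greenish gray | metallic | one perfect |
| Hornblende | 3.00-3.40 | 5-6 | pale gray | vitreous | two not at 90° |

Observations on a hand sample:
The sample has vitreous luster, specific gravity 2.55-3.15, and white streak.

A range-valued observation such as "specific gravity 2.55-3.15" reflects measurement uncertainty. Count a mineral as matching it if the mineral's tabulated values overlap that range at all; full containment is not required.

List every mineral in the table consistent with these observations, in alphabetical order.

Vitreous luster: only Siderite, Barite, Beryl, Plagioclase, Tourmaline, Gypsum, Kyanite, Calcite, Biotite, Sillimanite, Apatite, Hornblende remain.
Specific gravity 2.55-3.15 is inconsistent with Siderite, Barite, Gypsum, Kyanite, Sillimanite.
White streak is inconsistent with Hornblende.
Consistent with every observation: Apatite, Beryl, Biotite, Calcite, Plagioclase, Tourmaline.

Apatite, Beryl, Biotite, Calcite, Plagioclase, Tourmaline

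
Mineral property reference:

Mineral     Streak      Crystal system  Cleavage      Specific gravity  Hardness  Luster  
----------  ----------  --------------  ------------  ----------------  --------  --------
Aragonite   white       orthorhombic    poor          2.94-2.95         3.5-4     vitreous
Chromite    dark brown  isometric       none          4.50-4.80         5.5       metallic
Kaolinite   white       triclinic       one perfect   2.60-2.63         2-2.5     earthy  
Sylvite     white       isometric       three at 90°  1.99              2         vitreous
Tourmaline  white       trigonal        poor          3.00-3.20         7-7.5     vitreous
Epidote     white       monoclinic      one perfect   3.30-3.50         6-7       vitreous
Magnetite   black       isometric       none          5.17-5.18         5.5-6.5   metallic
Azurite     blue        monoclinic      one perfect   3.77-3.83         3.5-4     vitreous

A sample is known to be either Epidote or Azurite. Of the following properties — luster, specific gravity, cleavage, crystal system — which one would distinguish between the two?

Luster: both vitreous — same for both.
Specific gravity: Epidote 3.30-3.50, Azurite 3.77-3.83 — different.
Cleavage: both one perfect — same for both.
Crystal system: both monoclinic — same for both.
Only specific gravity differs between Epidote and Azurite among the listed tests.

specific gravity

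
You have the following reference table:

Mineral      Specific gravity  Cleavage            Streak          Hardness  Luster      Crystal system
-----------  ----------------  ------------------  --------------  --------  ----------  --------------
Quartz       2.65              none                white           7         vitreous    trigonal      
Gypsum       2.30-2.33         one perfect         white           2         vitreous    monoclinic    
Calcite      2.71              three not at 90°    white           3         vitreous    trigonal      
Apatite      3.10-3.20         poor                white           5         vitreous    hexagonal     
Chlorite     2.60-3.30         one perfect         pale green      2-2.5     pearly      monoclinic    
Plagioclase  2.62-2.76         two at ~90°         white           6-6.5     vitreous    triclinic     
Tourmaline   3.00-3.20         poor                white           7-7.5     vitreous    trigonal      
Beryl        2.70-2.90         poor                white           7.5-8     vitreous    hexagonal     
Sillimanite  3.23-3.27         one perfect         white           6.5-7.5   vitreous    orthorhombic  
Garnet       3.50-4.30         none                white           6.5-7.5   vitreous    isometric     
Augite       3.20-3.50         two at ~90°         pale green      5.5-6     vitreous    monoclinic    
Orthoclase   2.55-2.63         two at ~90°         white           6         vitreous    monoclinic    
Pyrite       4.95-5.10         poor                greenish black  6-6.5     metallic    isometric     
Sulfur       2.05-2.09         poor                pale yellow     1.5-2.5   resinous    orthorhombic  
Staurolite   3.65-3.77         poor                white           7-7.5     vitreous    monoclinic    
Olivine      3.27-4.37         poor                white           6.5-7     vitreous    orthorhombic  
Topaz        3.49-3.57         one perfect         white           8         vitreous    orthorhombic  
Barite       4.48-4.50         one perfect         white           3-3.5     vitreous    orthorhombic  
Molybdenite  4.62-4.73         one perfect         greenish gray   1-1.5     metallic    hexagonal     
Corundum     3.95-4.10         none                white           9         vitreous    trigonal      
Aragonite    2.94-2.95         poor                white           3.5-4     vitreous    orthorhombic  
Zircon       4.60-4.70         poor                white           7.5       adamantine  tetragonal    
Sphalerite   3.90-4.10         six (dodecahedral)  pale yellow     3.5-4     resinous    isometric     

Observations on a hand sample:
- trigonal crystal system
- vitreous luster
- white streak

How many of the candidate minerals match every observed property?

4

Trigonal crystal system: narrows the field to Quartz, Calcite, Tourmaline, Corundum.
Vitreous luster: consistent with all remaining minerals.
White streak: no further eliminations.
The minerals that satisfy all observations are Calcite, Corundum, Quartz, Tourmaline.
That is 4 minerals.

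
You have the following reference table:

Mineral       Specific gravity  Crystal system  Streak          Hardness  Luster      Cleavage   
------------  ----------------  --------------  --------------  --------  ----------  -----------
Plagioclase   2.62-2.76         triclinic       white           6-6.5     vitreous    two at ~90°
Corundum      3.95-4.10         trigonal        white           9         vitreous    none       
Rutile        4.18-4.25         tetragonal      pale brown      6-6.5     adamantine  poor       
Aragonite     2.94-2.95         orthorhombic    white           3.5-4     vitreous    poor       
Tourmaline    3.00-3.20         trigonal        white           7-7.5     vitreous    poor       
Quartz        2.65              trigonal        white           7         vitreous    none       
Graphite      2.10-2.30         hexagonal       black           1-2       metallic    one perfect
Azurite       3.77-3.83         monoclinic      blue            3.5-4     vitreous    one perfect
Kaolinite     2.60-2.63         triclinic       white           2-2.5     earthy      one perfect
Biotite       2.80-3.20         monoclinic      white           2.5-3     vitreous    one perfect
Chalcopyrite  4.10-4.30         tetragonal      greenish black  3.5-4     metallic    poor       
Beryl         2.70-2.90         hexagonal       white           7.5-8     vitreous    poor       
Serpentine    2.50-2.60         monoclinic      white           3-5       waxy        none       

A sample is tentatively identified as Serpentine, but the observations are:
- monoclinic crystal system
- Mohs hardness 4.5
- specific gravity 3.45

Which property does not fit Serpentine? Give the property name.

Monoclinic crystal system: Serpentine has monoclinic system — matches.
Mohs hardness 4.5: Serpentine has hardness 3-5 — matches.
Specific gravity 3.45: Serpentine has SG 2.50-2.60 — outside the reference range.
Only the specific gravity is inconsistent.

specific gravity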